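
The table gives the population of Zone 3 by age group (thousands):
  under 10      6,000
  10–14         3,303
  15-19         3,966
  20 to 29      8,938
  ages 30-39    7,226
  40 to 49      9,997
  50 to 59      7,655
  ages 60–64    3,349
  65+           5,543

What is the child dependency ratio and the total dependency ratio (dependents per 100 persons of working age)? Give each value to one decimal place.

Youth dependency ratio: 22.6
Total dependency ratio: 36.1

0–14: 6,000 + 3,303 = 9,303
15–64: 3,966 + 8,938 + 7,226 + 9,997 + 7,655 + 3,349 = 41,131
65+: 5,543
Youth dependency ratio = 9,303 / 41,131 × 100 = 22.6
Total dependency ratio = (9,303 + 5,543) / 41,131 × 100 = 14,846 / 41,131 × 100 = 36.1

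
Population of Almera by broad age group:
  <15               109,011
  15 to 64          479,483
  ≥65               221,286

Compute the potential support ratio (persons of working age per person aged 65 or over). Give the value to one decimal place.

Potential support ratio: 2.2

Potential support ratio = 479,483 / 221,286 = 2.2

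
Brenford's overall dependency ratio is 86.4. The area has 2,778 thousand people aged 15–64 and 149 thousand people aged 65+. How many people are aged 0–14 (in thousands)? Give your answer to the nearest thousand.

Total dependency ratio = (youth + elderly) / working-age × 100
86.4 = (Y + 149) / 2,778 × 100
⇒ 2,251

Aged 0–14: 2,251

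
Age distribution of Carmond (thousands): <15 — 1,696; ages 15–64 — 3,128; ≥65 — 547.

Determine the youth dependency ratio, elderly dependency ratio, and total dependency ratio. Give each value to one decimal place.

Youth dependency ratio: 54.2
Old-age dependency ratio: 17.5
Total dependency ratio: 71.7

Youth dependency ratio = 1,696 / 3,128 × 100 = 54.2
Old-age dependency ratio = 547 / 3,128 × 100 = 17.5
Total dependency ratio = (1,696 + 547) / 3,128 × 100 = 2,243 / 3,128 × 100 = 71.7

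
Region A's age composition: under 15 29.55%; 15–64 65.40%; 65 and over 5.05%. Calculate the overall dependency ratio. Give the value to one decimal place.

Total dependency ratio = (29.55 + 5.05) / 65.40 × 100 = 34.60 / 65.40 × 100 = 52.9

Total dependency ratio: 52.9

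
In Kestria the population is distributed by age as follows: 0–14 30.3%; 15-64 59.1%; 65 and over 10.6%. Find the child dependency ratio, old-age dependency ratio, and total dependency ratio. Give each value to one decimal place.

Youth dependency ratio: 51.3
Old-age dependency ratio: 17.9
Total dependency ratio: 69.2

Youth dependency ratio = 30.3 / 59.1 × 100 = 51.3
Old-age dependency ratio = 10.6 / 59.1 × 100 = 17.9
Total dependency ratio = (30.3 + 10.6) / 59.1 × 100 = 40.9 / 59.1 × 100 = 69.2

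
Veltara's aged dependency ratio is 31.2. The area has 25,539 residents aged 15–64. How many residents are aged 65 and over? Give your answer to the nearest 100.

Old-age dependency ratio = elderly / working-age × 100
31.2 = E / 25,539 × 100
⇒ 8,000

Aged 65 and over: 8,000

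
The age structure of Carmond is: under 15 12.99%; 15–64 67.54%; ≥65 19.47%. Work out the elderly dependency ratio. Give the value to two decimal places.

Old-age dependency ratio = 19.47 / 67.54 × 100 = 28.83

Old-age dependency ratio: 28.83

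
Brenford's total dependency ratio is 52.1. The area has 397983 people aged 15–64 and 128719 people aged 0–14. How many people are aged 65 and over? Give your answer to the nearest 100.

Total dependency ratio = (youth + elderly) / working-age × 100
52.1 = (128719 + E) / 397983 × 100
⇒ 78600

Aged 65 and over: 78600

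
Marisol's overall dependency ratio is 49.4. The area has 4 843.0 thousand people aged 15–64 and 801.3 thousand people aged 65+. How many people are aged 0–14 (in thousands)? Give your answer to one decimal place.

Aged 0–14: 1 591.1

Total dependency ratio = (youth + elderly) / working-age × 100
49.4 = (Y + 801.3) / 4 843.0 × 100
⇒ 1 591.1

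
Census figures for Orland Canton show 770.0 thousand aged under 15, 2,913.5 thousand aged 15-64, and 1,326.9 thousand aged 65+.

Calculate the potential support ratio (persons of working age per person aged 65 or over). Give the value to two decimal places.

Potential support ratio = 2,913.5 / 1,326.9 = 2.20

Potential support ratio: 2.20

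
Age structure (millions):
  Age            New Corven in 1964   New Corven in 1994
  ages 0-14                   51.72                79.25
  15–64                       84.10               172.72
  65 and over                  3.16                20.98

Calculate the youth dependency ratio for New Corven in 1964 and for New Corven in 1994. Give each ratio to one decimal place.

New Corven in 1964: 61.5
New Corven in 1994: 45.9

New Corven in 1964: 51.72 / 84.10 × 100 = 61.5
New Corven in 1994: 79.25 / 172.72 × 100 = 45.9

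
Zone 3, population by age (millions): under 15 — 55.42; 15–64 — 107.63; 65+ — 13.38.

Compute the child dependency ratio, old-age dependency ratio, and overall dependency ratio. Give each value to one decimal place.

Youth dependency ratio = 55.42 / 107.63 × 100 = 51.5
Old-age dependency ratio = 13.38 / 107.63 × 100 = 12.4
Total dependency ratio = (55.42 + 13.38) / 107.63 × 100 = 68.80 / 107.63 × 100 = 63.9

Youth dependency ratio: 51.5
Old-age dependency ratio: 12.4
Total dependency ratio: 63.9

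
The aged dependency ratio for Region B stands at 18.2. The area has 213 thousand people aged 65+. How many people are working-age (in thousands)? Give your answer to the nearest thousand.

Working-age: 1,170

Old-age dependency ratio = elderly / working-age × 100
18.2 = 213 / W × 100
⇒ 1,170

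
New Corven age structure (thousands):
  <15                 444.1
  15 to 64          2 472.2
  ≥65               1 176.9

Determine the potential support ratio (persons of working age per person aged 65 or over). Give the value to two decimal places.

Potential support ratio = 2 472.2 / 1 176.9 = 2.10

Potential support ratio: 2.10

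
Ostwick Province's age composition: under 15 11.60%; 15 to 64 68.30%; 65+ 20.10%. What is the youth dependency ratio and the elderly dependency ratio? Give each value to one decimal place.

Youth dependency ratio = 11.60 / 68.30 × 100 = 17.0
Old-age dependency ratio = 20.10 / 68.30 × 100 = 29.4

Youth dependency ratio: 17.0
Old-age dependency ratio: 29.4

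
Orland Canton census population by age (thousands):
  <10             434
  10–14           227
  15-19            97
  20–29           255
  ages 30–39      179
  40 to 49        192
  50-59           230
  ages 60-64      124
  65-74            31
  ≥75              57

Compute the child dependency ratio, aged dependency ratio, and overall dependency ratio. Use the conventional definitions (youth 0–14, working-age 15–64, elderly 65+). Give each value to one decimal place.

0–14: 434 + 227 = 661
15–64: 97 + 255 + 179 + 192 + 230 + 124 = 1077
65+: 31 + 57 = 88
Youth dependency ratio = 661 / 1077 × 100 = 61.4
Old-age dependency ratio = 88 / 1077 × 100 = 8.2
Total dependency ratio = (661 + 88) / 1077 × 100 = 749 / 1077 × 100 = 69.5

Youth dependency ratio: 61.4
Old-age dependency ratio: 8.2
Total dependency ratio: 69.5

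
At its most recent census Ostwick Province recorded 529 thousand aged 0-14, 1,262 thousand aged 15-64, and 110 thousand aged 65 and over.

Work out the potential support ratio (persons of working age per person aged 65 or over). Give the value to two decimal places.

Potential support ratio = 1,262 / 110 = 11.47

Potential support ratio: 11.47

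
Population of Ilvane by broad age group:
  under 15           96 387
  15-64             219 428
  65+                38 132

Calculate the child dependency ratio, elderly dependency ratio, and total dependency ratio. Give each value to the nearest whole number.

Youth dependency ratio = 96 387 / 219 428 × 100 = 44
Old-age dependency ratio = 38 132 / 219 428 × 100 = 17
Total dependency ratio = (96 387 + 38 132) / 219 428 × 100 = 134 519 / 219 428 × 100 = 61

Youth dependency ratio: 44
Old-age dependency ratio: 17
Total dependency ratio: 61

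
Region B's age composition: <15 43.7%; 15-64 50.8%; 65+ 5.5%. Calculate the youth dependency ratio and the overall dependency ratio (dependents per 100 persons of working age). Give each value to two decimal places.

Youth dependency ratio: 86.02
Total dependency ratio: 96.85

Youth dependency ratio = 43.7 / 50.8 × 100 = 86.02
Total dependency ratio = (43.7 + 5.5) / 50.8 × 100 = 49.2 / 50.8 × 100 = 96.85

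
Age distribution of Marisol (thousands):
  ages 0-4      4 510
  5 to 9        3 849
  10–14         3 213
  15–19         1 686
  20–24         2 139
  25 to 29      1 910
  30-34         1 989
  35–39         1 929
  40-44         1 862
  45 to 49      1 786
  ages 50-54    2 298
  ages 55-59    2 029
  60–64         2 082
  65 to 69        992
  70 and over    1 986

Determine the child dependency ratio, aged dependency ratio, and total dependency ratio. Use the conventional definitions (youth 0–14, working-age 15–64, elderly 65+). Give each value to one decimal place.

Youth dependency ratio: 58.7
Old-age dependency ratio: 15.1
Total dependency ratio: 73.8

0–14: 4 510 + 3 849 + 3 213 = 11 572
15–64: 1 686 + 2 139 + 1 910 + 1 989 + 1 929 + 1 862 + 1 786 + 2 298 + 2 029 + 2 082 = 19 710
65+: 992 + 1 986 = 2 978
Youth dependency ratio = 11 572 / 19 710 × 100 = 58.7
Old-age dependency ratio = 2 978 / 19 710 × 100 = 15.1
Total dependency ratio = (11 572 + 2 978) / 19 710 × 100 = 14 550 / 19 710 × 100 = 73.8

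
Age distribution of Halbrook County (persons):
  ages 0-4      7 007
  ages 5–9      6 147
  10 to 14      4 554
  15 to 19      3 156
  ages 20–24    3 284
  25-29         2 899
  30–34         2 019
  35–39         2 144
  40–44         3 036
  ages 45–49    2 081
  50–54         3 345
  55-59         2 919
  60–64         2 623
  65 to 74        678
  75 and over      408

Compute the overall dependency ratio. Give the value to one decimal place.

Total dependency ratio: 68.3

0–14: 7 007 + 6 147 + 4 554 = 17 708
15–64: 3 156 + 3 284 + 2 899 + 2 019 + 2 144 + 3 036 + 2 081 + 3 345 + 2 919 + 2 623 = 27 506
65+: 678 + 408 = 1 086
Total dependency ratio = (17 708 + 1 086) / 27 506 × 100 = 18 794 / 27 506 × 100 = 68.3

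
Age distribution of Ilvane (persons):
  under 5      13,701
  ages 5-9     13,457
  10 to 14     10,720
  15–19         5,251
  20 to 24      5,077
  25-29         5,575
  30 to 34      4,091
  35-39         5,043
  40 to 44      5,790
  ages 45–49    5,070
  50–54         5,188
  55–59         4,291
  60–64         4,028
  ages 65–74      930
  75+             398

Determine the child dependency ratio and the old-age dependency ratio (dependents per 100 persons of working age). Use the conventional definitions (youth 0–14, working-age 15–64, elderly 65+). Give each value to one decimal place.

Youth dependency ratio: 76.7
Old-age dependency ratio: 2.7

0–14: 13,701 + 13,457 + 10,720 = 37,878
15–64: 5,251 + 5,077 + 5,575 + 4,091 + 5,043 + 5,790 + 5,070 + 5,188 + 4,291 + 4,028 = 49,404
65+: 930 + 398 = 1,328
Youth dependency ratio = 37,878 / 49,404 × 100 = 76.7
Old-age dependency ratio = 1,328 / 49,404 × 100 = 2.7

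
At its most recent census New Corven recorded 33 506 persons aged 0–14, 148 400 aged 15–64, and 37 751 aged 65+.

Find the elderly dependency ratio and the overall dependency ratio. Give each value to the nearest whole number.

Old-age dependency ratio: 25
Total dependency ratio: 48

Old-age dependency ratio = 37 751 / 148 400 × 100 = 25
Total dependency ratio = (33 506 + 37 751) / 148 400 × 100 = 71 257 / 148 400 × 100 = 48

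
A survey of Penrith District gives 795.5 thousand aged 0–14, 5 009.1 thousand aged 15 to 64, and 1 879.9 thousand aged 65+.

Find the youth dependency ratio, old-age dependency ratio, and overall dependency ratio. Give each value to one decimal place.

Youth dependency ratio = 795.5 / 5 009.1 × 100 = 15.9
Old-age dependency ratio = 1 879.9 / 5 009.1 × 100 = 37.5
Total dependency ratio = (795.5 + 1 879.9) / 5 009.1 × 100 = 2 675.4 / 5 009.1 × 100 = 53.4

Youth dependency ratio: 15.9
Old-age dependency ratio: 37.5
Total dependency ratio: 53.4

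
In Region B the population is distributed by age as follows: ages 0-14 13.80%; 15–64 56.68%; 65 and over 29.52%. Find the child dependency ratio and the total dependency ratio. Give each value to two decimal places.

Youth dependency ratio: 24.35
Total dependency ratio: 76.43

Youth dependency ratio = 13.80 / 56.68 × 100 = 24.35
Total dependency ratio = (13.80 + 29.52) / 56.68 × 100 = 43.32 / 56.68 × 100 = 76.43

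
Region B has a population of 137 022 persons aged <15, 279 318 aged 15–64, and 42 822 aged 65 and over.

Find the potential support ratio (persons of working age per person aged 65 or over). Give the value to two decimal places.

Potential support ratio: 6.52

Potential support ratio = 279 318 / 42 822 = 6.52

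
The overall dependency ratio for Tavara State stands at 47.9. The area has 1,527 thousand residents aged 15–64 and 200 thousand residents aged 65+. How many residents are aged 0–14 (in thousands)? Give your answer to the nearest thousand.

Total dependency ratio = (youth + elderly) / working-age × 100
47.9 = (Y + 200) / 1,527 × 100
⇒ 531

Aged 0–14: 531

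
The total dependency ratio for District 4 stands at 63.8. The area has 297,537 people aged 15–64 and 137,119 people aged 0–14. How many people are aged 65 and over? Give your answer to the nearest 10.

Aged 65 and over: 52,710

Total dependency ratio = (youth + elderly) / working-age × 100
63.8 = (137,119 + E) / 297,537 × 100
⇒ 52,710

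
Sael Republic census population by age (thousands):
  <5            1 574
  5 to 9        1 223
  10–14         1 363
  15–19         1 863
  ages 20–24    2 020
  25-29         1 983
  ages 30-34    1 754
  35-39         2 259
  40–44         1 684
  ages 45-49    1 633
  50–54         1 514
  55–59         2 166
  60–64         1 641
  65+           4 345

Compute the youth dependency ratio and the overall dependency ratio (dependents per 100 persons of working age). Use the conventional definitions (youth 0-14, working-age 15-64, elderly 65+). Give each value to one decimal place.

Youth dependency ratio: 22.5
Total dependency ratio: 45.9

0–14: 1 574 + 1 223 + 1 363 = 4 160
15–64: 1 863 + 2 020 + 1 983 + 1 754 + 2 259 + 1 684 + 1 633 + 1 514 + 2 166 + 1 641 = 18 517
65+: 4 345
Youth dependency ratio = 4 160 / 18 517 × 100 = 22.5
Total dependency ratio = (4 160 + 4 345) / 18 517 × 100 = 8 505 / 18 517 × 100 = 45.9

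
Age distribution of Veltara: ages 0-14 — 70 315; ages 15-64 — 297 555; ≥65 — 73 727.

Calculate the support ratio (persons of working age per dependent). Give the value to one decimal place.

Support ratio = 297 555 / (70 315 + 73 727) = 297 555 / 144 042 = 2.1

Support ratio: 2.1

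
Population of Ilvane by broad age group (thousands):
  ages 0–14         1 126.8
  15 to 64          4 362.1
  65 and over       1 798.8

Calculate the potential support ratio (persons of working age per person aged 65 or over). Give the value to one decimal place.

Potential support ratio = 4 362.1 / 1 798.8 = 2.4

Potential support ratio: 2.4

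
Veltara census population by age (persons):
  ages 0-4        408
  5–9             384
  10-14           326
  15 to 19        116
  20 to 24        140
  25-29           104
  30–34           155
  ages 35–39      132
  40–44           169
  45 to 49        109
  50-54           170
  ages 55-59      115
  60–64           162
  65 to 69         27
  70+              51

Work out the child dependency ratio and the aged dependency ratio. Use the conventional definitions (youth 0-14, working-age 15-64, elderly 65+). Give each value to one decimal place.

0–14: 408 + 384 + 326 = 1118
15–64: 116 + 140 + 104 + 155 + 132 + 169 + 109 + 170 + 115 + 162 = 1372
65+: 27 + 51 = 78
Youth dependency ratio = 1118 / 1372 × 100 = 81.5
Old-age dependency ratio = 78 / 1372 × 100 = 5.7

Youth dependency ratio: 81.5
Old-age dependency ratio: 5.7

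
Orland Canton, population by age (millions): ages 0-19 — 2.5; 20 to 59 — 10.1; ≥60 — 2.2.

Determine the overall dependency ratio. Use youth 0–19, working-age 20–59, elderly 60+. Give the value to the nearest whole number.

Total dependency ratio: 47

Total dependency ratio = (2.5 + 2.2) / 10.1 × 100 = 4.7 / 10.1 × 100 = 47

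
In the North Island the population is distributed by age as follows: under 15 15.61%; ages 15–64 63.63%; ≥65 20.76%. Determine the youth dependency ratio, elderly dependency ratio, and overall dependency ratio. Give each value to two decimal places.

Youth dependency ratio: 24.53
Old-age dependency ratio: 32.63
Total dependency ratio: 57.16

Youth dependency ratio = 15.61 / 63.63 × 100 = 24.53
Old-age dependency ratio = 20.76 / 63.63 × 100 = 32.63
Total dependency ratio = (15.61 + 20.76) / 63.63 × 100 = 36.37 / 63.63 × 100 = 57.16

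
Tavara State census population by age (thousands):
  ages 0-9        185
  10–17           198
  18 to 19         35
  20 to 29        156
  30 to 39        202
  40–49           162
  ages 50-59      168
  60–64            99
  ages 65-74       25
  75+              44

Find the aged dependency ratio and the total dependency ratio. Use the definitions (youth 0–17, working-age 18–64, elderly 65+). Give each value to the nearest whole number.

0–17: 185 + 198 = 383
18–64: 35 + 156 + 202 + 162 + 168 + 99 = 822
65+: 25 + 44 = 69
Old-age dependency ratio = 69 / 822 × 100 = 8
Total dependency ratio = (383 + 69) / 822 × 100 = 452 / 822 × 100 = 55

Old-age dependency ratio: 8
Total dependency ratio: 55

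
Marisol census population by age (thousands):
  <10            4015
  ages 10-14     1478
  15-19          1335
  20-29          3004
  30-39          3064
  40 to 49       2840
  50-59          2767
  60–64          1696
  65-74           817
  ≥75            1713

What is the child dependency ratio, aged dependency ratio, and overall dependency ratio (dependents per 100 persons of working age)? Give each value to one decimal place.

0–14: 4015 + 1478 = 5493
15–64: 1335 + 3004 + 3064 + 2840 + 2767 + 1696 = 14706
65+: 817 + 1713 = 2530
Youth dependency ratio = 5493 / 14706 × 100 = 37.4
Old-age dependency ratio = 2530 / 14706 × 100 = 17.2
Total dependency ratio = (5493 + 2530) / 14706 × 100 = 8023 / 14706 × 100 = 54.6

Youth dependency ratio: 37.4
Old-age dependency ratio: 17.2
Total dependency ratio: 54.6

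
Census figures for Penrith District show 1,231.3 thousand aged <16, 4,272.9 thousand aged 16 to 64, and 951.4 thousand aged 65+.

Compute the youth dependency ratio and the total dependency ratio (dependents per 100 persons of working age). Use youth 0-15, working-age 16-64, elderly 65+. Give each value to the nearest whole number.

Youth dependency ratio = 1,231.3 / 4,272.9 × 100 = 29
Total dependency ratio = (1,231.3 + 951.4) / 4,272.9 × 100 = 2,182.7 / 4,272.9 × 100 = 51

Youth dependency ratio: 29
Total dependency ratio: 51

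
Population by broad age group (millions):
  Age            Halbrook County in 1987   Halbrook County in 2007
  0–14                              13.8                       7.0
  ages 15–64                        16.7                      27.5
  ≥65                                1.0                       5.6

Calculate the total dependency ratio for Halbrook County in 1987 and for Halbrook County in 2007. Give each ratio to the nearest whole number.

Halbrook County in 1987: (13.8 + 1.0) / 16.7 × 100 = 14.8 / 16.7 × 100 = 89
Halbrook County in 2007: (7.0 + 5.6) / 27.5 × 100 = 12.6 / 27.5 × 100 = 46

Halbrook County in 1987: 89
Halbrook County in 2007: 46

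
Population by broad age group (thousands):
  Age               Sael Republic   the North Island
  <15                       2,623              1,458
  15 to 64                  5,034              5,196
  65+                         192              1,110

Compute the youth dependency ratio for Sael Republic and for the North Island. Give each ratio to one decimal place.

Sael Republic: 52.1
the North Island: 28.1

Sael Republic: 2,623 / 5,034 × 100 = 52.1
the North Island: 1,458 / 5,196 × 100 = 28.1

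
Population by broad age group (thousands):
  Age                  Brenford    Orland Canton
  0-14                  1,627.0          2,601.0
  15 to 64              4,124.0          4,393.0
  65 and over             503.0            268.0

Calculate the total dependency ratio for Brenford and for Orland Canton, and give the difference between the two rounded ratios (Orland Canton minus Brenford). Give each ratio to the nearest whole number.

Brenford: (1,627.0 + 503.0) / 4,124.0 × 100 = 2,130.0 / 4,124.0 × 100 = 52
Orland Canton: (2,601.0 + 268.0) / 4,393.0 × 100 = 2,869.0 / 4,393.0 × 100 = 65

Brenford: 52
Orland Canton: 65
Difference: +13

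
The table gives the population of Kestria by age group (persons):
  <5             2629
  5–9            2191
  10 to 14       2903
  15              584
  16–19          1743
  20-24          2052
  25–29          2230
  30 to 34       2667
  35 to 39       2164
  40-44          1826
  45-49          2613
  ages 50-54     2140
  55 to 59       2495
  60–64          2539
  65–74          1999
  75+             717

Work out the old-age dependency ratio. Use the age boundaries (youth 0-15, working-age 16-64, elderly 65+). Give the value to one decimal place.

Old-age dependency ratio: 12.1

0–15: 2629 + 2191 + 2903 + 584 = 8307
16–64: 1743 + 2052 + 2230 + 2667 + 2164 + 1826 + 2613 + 2140 + 2495 + 2539 = 22469
65+: 1999 + 717 = 2716
Old-age dependency ratio = 2716 / 22469 × 100 = 12.1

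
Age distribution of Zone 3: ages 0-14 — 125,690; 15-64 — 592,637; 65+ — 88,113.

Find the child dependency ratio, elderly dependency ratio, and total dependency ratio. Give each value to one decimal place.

Youth dependency ratio = 125,690 / 592,637 × 100 = 21.2
Old-age dependency ratio = 88,113 / 592,637 × 100 = 14.9
Total dependency ratio = (125,690 + 88,113) / 592,637 × 100 = 213,803 / 592,637 × 100 = 36.1

Youth dependency ratio: 21.2
Old-age dependency ratio: 14.9
Total dependency ratio: 36.1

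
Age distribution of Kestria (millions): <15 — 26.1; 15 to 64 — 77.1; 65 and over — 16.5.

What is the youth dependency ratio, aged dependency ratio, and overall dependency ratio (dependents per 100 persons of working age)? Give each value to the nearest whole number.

Youth dependency ratio = 26.1 / 77.1 × 100 = 34
Old-age dependency ratio = 16.5 / 77.1 × 100 = 21
Total dependency ratio = (26.1 + 16.5) / 77.1 × 100 = 42.6 / 77.1 × 100 = 55

Youth dependency ratio: 34
Old-age dependency ratio: 21
Total dependency ratio: 55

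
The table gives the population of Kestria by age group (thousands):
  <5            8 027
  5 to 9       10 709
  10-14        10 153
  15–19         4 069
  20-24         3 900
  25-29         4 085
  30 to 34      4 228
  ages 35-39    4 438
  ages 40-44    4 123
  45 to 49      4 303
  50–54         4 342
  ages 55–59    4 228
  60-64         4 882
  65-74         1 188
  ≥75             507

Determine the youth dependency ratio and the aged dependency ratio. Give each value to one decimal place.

Youth dependency ratio: 67.8
Old-age dependency ratio: 4.0

0–14: 8 027 + 10 709 + 10 153 = 28 889
15–64: 4 069 + 3 900 + 4 085 + 4 228 + 4 438 + 4 123 + 4 303 + 4 342 + 4 228 + 4 882 = 42 598
65+: 1 188 + 507 = 1 695
Youth dependency ratio = 28 889 / 42 598 × 100 = 67.8
Old-age dependency ratio = 1 695 / 42 598 × 100 = 4.0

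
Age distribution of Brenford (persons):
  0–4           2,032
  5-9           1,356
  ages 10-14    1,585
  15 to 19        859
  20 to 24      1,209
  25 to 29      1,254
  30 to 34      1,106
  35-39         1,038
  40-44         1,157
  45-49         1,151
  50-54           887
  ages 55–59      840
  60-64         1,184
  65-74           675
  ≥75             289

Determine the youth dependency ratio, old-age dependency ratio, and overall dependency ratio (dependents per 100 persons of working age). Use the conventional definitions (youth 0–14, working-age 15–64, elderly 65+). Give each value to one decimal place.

0–14: 2,032 + 1,356 + 1,585 = 4,973
15–64: 859 + 1,209 + 1,254 + 1,106 + 1,038 + 1,157 + 1,151 + 887 + 840 + 1,184 = 10,685
65+: 675 + 289 = 964
Youth dependency ratio = 4,973 / 10,685 × 100 = 46.5
Old-age dependency ratio = 964 / 10,685 × 100 = 9.0
Total dependency ratio = (4,973 + 964) / 10,685 × 100 = 5,937 / 10,685 × 100 = 55.6

Youth dependency ratio: 46.5
Old-age dependency ratio: 9.0
Total dependency ratio: 55.6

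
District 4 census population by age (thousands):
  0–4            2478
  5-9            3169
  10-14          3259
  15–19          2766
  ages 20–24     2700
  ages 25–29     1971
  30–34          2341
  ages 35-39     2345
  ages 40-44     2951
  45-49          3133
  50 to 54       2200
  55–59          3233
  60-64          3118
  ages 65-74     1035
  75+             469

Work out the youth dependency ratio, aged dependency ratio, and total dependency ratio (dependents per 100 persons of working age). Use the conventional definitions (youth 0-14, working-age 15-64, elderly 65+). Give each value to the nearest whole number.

Youth dependency ratio: 33
Old-age dependency ratio: 6
Total dependency ratio: 39

0–14: 2478 + 3169 + 3259 = 8906
15–64: 2766 + 2700 + 1971 + 2341 + 2345 + 2951 + 3133 + 2200 + 3233 + 3118 = 26758
65+: 1035 + 469 = 1504
Youth dependency ratio = 8906 / 26758 × 100 = 33
Old-age dependency ratio = 1504 / 26758 × 100 = 6
Total dependency ratio = (8906 + 1504) / 26758 × 100 = 10410 / 26758 × 100 = 39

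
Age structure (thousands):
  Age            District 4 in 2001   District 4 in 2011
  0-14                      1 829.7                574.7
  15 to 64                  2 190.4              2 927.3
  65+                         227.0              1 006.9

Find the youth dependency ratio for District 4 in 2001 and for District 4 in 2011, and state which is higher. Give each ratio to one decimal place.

District 4 in 2001: 1 829.7 / 2 190.4 × 100 = 83.5
District 4 in 2011: 574.7 / 2 927.3 × 100 = 19.6

District 4 in 2001: 83.5
District 4 in 2011: 19.6
Higher: District 4 in 2001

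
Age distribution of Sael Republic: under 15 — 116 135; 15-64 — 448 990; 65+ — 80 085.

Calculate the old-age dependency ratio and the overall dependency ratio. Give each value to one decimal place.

Old-age dependency ratio = 80 085 / 448 990 × 100 = 17.8
Total dependency ratio = (116 135 + 80 085) / 448 990 × 100 = 196 220 / 448 990 × 100 = 43.7

Old-age dependency ratio: 17.8
Total dependency ratio: 43.7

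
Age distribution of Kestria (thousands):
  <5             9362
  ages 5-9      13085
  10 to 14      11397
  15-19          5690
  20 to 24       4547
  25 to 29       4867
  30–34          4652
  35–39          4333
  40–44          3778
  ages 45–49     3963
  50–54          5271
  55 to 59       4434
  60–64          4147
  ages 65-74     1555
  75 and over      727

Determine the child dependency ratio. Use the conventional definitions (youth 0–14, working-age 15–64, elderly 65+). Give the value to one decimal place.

Youth dependency ratio: 74.1

0–14: 9362 + 13085 + 11397 = 33844
15–64: 5690 + 4547 + 4867 + 4652 + 4333 + 3778 + 3963 + 5271 + 4434 + 4147 = 45682
65+: 1555 + 727 = 2282
Youth dependency ratio = 33844 / 45682 × 100 = 74.1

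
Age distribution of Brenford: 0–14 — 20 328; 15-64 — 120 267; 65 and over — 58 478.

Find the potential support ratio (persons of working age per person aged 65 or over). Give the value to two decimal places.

Potential support ratio: 2.06

Potential support ratio = 120 267 / 58 478 = 2.06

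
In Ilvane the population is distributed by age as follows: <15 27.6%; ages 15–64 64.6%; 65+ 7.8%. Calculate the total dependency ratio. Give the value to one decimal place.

Total dependency ratio = (27.6 + 7.8) / 64.6 × 100 = 35.4 / 64.6 × 100 = 54.8

Total dependency ratio: 54.8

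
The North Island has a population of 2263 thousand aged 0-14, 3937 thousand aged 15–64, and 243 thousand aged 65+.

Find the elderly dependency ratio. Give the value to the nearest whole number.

Old-age dependency ratio = 243 / 3937 × 100 = 6

Old-age dependency ratio: 6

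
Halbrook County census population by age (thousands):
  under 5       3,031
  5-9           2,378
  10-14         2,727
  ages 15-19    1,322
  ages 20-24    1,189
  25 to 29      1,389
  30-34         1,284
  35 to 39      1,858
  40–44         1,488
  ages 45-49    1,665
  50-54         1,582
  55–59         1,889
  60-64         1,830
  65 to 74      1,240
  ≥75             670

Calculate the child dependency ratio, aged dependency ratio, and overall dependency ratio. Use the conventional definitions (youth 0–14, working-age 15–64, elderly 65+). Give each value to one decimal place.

0–14: 3,031 + 2,378 + 2,727 = 8,136
15–64: 1,322 + 1,189 + 1,389 + 1,284 + 1,858 + 1,488 + 1,665 + 1,582 + 1,889 + 1,830 = 15,496
65+: 1,240 + 670 = 1,910
Youth dependency ratio = 8,136 / 15,496 × 100 = 52.5
Old-age dependency ratio = 1,910 / 15,496 × 100 = 12.3
Total dependency ratio = (8,136 + 1,910) / 15,496 × 100 = 10,046 / 15,496 × 100 = 64.8

Youth dependency ratio: 52.5
Old-age dependency ratio: 12.3
Total dependency ratio: 64.8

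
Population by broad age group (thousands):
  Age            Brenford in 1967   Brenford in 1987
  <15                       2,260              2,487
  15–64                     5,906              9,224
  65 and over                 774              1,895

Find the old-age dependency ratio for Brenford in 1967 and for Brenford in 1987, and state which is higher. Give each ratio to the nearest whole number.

Brenford in 1967: 13
Brenford in 1987: 21
Higher: Brenford in 1987

Brenford in 1967: 774 / 5,906 × 100 = 13
Brenford in 1987: 1,895 / 9,224 × 100 = 21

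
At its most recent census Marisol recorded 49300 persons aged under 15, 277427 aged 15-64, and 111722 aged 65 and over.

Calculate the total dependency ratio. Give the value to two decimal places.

Total dependency ratio = (49300 + 111722) / 277427 × 100 = 161022 / 277427 × 100 = 58.04

Total dependency ratio: 58.04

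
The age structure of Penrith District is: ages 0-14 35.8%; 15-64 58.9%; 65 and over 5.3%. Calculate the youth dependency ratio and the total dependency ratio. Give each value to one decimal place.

Youth dependency ratio: 60.8
Total dependency ratio: 69.8

Youth dependency ratio = 35.8 / 58.9 × 100 = 60.8
Total dependency ratio = (35.8 + 5.3) / 58.9 × 100 = 41.1 / 58.9 × 100 = 69.8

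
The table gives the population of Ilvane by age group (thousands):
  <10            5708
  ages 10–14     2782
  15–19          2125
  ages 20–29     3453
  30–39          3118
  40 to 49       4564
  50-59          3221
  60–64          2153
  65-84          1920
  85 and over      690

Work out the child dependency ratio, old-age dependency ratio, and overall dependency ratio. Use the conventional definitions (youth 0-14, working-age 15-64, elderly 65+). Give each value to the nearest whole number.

0–14: 5708 + 2782 = 8490
15–64: 2125 + 3453 + 3118 + 4564 + 3221 + 2153 = 18634
65+: 1920 + 690 = 2610
Youth dependency ratio = 8490 / 18634 × 100 = 46
Old-age dependency ratio = 2610 / 18634 × 100 = 14
Total dependency ratio = (8490 + 2610) / 18634 × 100 = 11100 / 18634 × 100 = 60

Youth dependency ratio: 46
Old-age dependency ratio: 14
Total dependency ratio: 60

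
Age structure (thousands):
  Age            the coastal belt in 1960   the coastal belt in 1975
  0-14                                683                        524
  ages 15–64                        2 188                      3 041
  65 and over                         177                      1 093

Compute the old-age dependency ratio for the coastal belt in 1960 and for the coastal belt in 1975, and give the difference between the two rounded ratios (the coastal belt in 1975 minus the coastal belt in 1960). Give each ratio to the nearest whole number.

the coastal belt in 1960: 8
the coastal belt in 1975: 36
Difference: +28

the coastal belt in 1960: 177 / 2 188 × 100 = 8
the coastal belt in 1975: 1 093 / 3 041 × 100 = 36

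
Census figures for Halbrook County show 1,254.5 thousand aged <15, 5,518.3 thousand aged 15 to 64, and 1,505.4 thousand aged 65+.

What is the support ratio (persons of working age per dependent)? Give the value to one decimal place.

Support ratio = 5,518.3 / (1,254.5 + 1,505.4) = 5,518.3 / 2,759.9 = 2.0

Support ratio: 2.0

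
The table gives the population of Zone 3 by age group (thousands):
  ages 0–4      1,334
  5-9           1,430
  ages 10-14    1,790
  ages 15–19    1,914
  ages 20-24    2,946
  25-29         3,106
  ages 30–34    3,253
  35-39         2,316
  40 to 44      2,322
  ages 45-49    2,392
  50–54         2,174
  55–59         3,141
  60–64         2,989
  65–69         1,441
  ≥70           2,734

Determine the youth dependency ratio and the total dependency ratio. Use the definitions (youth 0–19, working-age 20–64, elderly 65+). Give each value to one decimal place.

Youth dependency ratio: 26.3
Total dependency ratio: 43.2

0–19: 1,334 + 1,430 + 1,790 + 1,914 = 6,468
20–64: 2,946 + 3,106 + 3,253 + 2,316 + 2,322 + 2,392 + 2,174 + 3,141 + 2,989 = 24,639
65+: 1,441 + 2,734 = 4,175
Youth dependency ratio = 6,468 / 24,639 × 100 = 26.3
Total dependency ratio = (6,468 + 4,175) / 24,639 × 100 = 10,643 / 24,639 × 100 = 43.2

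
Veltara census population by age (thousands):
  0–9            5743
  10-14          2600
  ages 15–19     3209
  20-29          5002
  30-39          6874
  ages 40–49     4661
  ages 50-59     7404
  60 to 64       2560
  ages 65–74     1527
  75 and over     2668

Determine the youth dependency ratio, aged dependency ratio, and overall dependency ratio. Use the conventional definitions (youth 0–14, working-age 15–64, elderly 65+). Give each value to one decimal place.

Youth dependency ratio: 28.1
Old-age dependency ratio: 14.1
Total dependency ratio: 42.2

0–14: 5743 + 2600 = 8343
15–64: 3209 + 5002 + 6874 + 4661 + 7404 + 2560 = 29710
65+: 1527 + 2668 = 4195
Youth dependency ratio = 8343 / 29710 × 100 = 28.1
Old-age dependency ratio = 4195 / 29710 × 100 = 14.1
Total dependency ratio = (8343 + 4195) / 29710 × 100 = 12538 / 29710 × 100 = 42.2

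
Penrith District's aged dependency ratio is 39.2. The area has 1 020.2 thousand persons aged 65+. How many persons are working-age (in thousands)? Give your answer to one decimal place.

Old-age dependency ratio = elderly / working-age × 100
39.2 = 1 020.2 / W × 100
⇒ 2 602.6

Working-age: 2 602.6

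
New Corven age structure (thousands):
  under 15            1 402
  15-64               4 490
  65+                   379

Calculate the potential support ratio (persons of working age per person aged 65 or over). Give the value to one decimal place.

Potential support ratio: 11.8

Potential support ratio = 4 490 / 379 = 11.8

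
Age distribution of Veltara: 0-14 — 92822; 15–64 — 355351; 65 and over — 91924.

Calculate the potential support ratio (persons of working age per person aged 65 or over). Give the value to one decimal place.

Potential support ratio = 355351 / 91924 = 3.9

Potential support ratio: 3.9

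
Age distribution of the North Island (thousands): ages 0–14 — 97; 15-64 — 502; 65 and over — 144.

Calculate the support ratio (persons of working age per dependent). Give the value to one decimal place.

Support ratio: 2.1

Support ratio = 502 / (97 + 144) = 502 / 241 = 2.1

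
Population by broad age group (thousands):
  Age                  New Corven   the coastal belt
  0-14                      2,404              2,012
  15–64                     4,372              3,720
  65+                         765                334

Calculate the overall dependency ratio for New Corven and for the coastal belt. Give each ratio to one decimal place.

New Corven: (2,404 + 765) / 4,372 × 100 = 3,169 / 4,372 × 100 = 72.5
the coastal belt: (2,012 + 334) / 3,720 × 100 = 2,346 / 3,720 × 100 = 63.1

New Corven: 72.5
the coastal belt: 63.1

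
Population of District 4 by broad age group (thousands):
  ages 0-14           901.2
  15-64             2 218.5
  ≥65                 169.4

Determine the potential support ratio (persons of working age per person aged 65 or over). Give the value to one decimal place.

Potential support ratio: 13.1

Potential support ratio = 2 218.5 / 169.4 = 13.1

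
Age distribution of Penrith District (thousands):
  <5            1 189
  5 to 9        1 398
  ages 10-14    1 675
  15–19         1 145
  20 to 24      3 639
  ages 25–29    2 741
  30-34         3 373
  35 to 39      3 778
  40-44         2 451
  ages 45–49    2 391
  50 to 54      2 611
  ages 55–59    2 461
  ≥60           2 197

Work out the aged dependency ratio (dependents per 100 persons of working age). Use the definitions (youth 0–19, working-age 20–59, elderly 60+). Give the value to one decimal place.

0–19: 1 189 + 1 398 + 1 675 + 1 145 = 5 407
20–59: 3 639 + 2 741 + 3 373 + 3 778 + 2 451 + 2 391 + 2 611 + 2 461 = 23 445
60+: 2 197
Old-age dependency ratio = 2 197 / 23 445 × 100 = 9.4

Old-age dependency ratio: 9.4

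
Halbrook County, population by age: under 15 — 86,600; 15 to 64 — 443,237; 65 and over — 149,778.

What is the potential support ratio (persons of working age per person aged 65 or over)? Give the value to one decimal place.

Potential support ratio = 443,237 / 149,778 = 3.0

Potential support ratio: 3.0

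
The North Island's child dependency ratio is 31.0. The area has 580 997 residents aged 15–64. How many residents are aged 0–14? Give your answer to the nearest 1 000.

Youth dependency ratio = youth / working-age × 100
31.0 = Y / 580 997 × 100
⇒ 180 000

Aged 0–14: 180 000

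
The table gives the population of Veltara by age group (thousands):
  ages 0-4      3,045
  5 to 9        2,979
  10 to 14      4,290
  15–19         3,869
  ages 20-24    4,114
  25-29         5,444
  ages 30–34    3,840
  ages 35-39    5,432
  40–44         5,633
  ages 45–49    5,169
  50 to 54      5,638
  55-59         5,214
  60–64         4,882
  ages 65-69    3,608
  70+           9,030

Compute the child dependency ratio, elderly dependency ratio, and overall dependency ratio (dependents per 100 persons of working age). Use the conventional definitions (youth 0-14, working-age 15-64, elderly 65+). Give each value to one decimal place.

0–14: 3,045 + 2,979 + 4,290 = 10,314
15–64: 3,869 + 4,114 + 5,444 + 3,840 + 5,432 + 5,633 + 5,169 + 5,638 + 5,214 + 4,882 = 49,235
65+: 3,608 + 9,030 = 12,638
Youth dependency ratio = 10,314 / 49,235 × 100 = 20.9
Old-age dependency ratio = 12,638 / 49,235 × 100 = 25.7
Total dependency ratio = (10,314 + 12,638) / 49,235 × 100 = 22,952 / 49,235 × 100 = 46.6

Youth dependency ratio: 20.9
Old-age dependency ratio: 25.7
Total dependency ratio: 46.6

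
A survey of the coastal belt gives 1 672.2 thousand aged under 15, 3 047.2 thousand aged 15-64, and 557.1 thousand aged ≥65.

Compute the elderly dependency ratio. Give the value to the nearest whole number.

Old-age dependency ratio: 18

Old-age dependency ratio = 557.1 / 3 047.2 × 100 = 18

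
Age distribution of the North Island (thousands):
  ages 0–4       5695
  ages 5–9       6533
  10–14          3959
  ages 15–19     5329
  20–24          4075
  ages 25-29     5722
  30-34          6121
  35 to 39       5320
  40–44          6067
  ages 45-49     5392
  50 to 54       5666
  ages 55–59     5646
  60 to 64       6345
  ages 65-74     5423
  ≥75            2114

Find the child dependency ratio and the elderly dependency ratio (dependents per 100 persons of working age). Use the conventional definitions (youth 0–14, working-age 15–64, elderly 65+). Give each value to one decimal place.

Youth dependency ratio: 29.1
Old-age dependency ratio: 13.5

0–14: 5695 + 6533 + 3959 = 16187
15–64: 5329 + 4075 + 5722 + 6121 + 5320 + 6067 + 5392 + 5666 + 5646 + 6345 = 55683
65+: 5423 + 2114 = 7537
Youth dependency ratio = 16187 / 55683 × 100 = 29.1
Old-age dependency ratio = 7537 / 55683 × 100 = 13.5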